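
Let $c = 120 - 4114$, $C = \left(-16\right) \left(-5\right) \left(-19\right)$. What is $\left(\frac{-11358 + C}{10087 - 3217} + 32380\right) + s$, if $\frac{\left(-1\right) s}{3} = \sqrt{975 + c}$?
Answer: $\frac{111218861}{3435} - 3 i \sqrt{3019} \approx 32378.0 - 164.84 i$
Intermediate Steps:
$C = -1520$ ($C = 80 \left(-19\right) = -1520$)
$c = -3994$
$s = - 3 i \sqrt{3019}$ ($s = - 3 \sqrt{975 - 3994} = - 3 \sqrt{-3019} = - 3 i \sqrt{3019} \approx - 164.84 i$)
$\left(\frac{-11358 + C}{10087 - 3217} + 32380\right) + s = \left(\frac{-11358 - 1520}{10087 - 3217} + 32380\right) - 3 i \sqrt{3019} = \left(- \frac{12878}{6870} + 32380\right) - 3 i \sqrt{3019} = \left(\left(-12878\right) \frac{1}{6870} + 32380\right) - 3 i \sqrt{3019} = \left(- \frac{6439}{3435} + 32380\right) - 3 i \sqrt{3019} = \frac{111218861}{3435} - 3 i \sqrt{3019}$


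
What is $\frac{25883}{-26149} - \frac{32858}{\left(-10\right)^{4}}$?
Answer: $- \frac{559016921}{130745000} \approx -4.2756$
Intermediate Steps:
$\frac{25883}{-26149} - \frac{32858}{\left(-10\right)^{4}} = 25883 \left(- \frac{1}{26149}\right) - \frac{32858}{10000} = - \frac{25883}{26149} - \frac{16429}{5000} = - \frac{559016921}{130745000}$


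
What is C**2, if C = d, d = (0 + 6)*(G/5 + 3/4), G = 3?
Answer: 6561/100 ≈ 65.610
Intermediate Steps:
d = 81/10 (d = (0 + 6)*(3/5 + 3/4) = 6*(3*(1/5) + 3*(1/4)) = 6*(3/5 + 3/4) = 6*(27/20) = 81/10 ≈ 8.1000)
C = 81/10 ≈ 8.1000
C**2 = (81/10)**2 = 6561/100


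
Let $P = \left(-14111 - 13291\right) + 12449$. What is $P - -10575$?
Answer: $-4378$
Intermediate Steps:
$P = -14953$ ($P = -27402 + 12449 = -14953$)
$P - -10575 = -14953 - -10575 = -14953 + \left(-617 + 11192\right) = -14953 + 10575 = -4378$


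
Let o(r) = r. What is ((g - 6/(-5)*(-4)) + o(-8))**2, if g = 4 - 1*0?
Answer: 1936/25 ≈ 77.440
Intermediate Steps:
g = 4 (g = 4 + 0 = 4)
((g - 6/(-5)*(-4)) + o(-8))**2 = ((4 - 6/(-5)*(-4)) - 8)**2 = ((4 - 6*(-1/5)*(-4)) - 8)**2 = ((4 + (6/5)*(-4)) - 8)**2 = ((4 - 24/5) - 8)**2 = (-4/5 - 8)**2 = (-44/5)**2 = 1936/25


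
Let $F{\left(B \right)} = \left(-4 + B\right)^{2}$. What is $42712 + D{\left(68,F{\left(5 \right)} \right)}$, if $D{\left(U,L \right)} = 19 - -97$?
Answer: $42828$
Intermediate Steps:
$D{\left(U,L \right)} = 116$ ($D{\left(U,L \right)} = 19 + 97 = 116$)
$42712 + D{\left(68,F{\left(5 \right)} \right)} = 42712 + 116 = 42828$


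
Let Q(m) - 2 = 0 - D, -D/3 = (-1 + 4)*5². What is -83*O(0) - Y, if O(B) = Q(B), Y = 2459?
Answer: -21300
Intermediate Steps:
D = -225 (D = -3*(-1 + 4)*5² = -9*25 = -3*75 = -225)
Q(m) = 227 (Q(m) = 2 + (0 - 1*(-225)) = 2 + (0 + 225) = 2 + 225 = 227)
O(B) = 227
-83*O(0) - Y = -83*227 - 1*2459 = -18841 - 2459 = -21300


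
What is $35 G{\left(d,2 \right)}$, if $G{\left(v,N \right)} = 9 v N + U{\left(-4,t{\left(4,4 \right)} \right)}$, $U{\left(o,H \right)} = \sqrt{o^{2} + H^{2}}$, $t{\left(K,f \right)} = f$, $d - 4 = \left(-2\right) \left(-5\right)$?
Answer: $8820 + 140 \sqrt{2} \approx 9018.0$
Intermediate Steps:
$d = 14$ ($d = 4 - -10 = 4 + 10 = 14$)
$U{\left(o,H \right)} = \sqrt{H^{2} + o^{2}}$
$G{\left(v,N \right)} = 4 \sqrt{2} + 9 N v$ ($G{\left(v,N \right)} = 9 v N + \sqrt{4^{2} + \left(-4\right)^{2}} = 9 N v + \sqrt{16 + 16} = 9 N v + \sqrt{32} = 9 N v + 4 \sqrt{2} = 4 \sqrt{2} + 9 N v$)
$35 G{\left(d,2 \right)} = 35 \left(4 \sqrt{2} + 9 \cdot 2 \cdot 14\right) = 35 \left(4 \sqrt{2} + 252\right) = 35 \left(252 + 4 \sqrt{2}\right) = 8820 + 140 \sqrt{2}$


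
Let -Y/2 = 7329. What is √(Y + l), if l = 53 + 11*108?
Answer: I*√13417 ≈ 115.83*I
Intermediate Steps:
Y = -14658 (Y = -2*7329 = -14658)
l = 1241 (l = 53 + 1188 = 1241)
√(Y + l) = √(-14658 + 1241) = √(-13417) = I*√13417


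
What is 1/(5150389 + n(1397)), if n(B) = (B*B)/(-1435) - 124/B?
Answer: 2004695/10322232500642 ≈ 1.9421e-7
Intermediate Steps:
n(B) = -124/B - B²/1435 (n(B) = B²*(-1/1435) - 124/B = -B²/1435 - 124/B = -124/B - B²/1435)
1/(5150389 + n(1397)) = 1/(5150389 + (1/1435)*(-177940 - 1*1397³)/1397) = 1/(5150389 + (1/1435)*(1/1397)*(-177940 - 1*2726397773)) = 1/(5150389 + (1/1435)*(1/1397)*(-177940 - 2726397773)) = 1/(5150389 + (1/1435)*(1/1397)*(-2726575713)) = 1/(5150389 - 2726575713/2004695) = 1/(10322232500642/2004695) = 2004695/10322232500642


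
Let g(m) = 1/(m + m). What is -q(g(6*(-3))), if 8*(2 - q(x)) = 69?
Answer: 53/8 ≈ 6.6250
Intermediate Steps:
g(m) = 1/(2*m)
q(x) = -53/8 (q(x) = 2 - ⅛*69 = 2 - 69/8 = -53/8)
-q(g(6*(-3))) = -1*(-53/8) = 53/8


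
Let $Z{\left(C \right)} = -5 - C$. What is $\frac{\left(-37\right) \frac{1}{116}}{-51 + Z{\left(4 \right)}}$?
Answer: $\frac{37}{6960} \approx 0.0053161$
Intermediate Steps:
$\frac{\left(-37\right) \frac{1}{116}}{-51 + Z{\left(4 \right)}} = \frac{\left(-37\right) \frac{1}{116}}{-51 - 9} = \frac{1}{-51 - 9} \left(- \frac{37}{116}\right) = \frac{1}{-60} \left(- \frac{37}{116}\right) = \left(- \frac{1}{60}\right) \left(- \frac{37}{116}\right) = \frac{37}{6960}$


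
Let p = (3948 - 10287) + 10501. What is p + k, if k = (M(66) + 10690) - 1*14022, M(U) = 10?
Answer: 840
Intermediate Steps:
p = 4162 (p = -6339 + 10501 = 4162)
k = -3322 (k = (10 + 10690) - 1*14022 = 10700 - 14022 = -3322)
p + k = 4162 - 3322 = 840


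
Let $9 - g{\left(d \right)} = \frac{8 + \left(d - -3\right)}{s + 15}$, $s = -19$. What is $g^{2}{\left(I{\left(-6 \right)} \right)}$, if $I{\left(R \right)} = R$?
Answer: $\frac{1681}{16} \approx 105.06$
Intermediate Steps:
$g{\left(d \right)} = \frac{47}{4} + \frac{d}{4}$ ($g{\left(d \right)} = 9 - \frac{8 + \left(d - -3\right)}{-19 + 15} = 9 - \frac{8 + \left(d + 3\right)}{-4} = 9 - \left(8 + \left(3 + d\right)\right) \left(- \frac{1}{4}\right) = 9 - \left(11 + d\right) \left(- \frac{1}{4}\right) = 9 - \left(- \frac{11}{4} - \frac{d}{4}\right) = 9 + \left(\frac{11}{4} + \frac{d}{4}\right) = \frac{47}{4} + \frac{d}{4}$)
$g^{2}{\left(I{\left(-6 \right)} \right)} = \left(\frac{47}{4} + \frac{1}{4} \left(-6\right)\right)^{2} = \left(\frac{47}{4} - \frac{3}{2}\right)^{2} = \left(\frac{41}{4}\right)^{2} = \frac{1681}{16}$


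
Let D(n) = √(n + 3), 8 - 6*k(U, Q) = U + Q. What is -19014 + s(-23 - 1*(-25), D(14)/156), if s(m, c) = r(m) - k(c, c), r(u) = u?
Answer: -57040/3 + √17/468 ≈ -19013.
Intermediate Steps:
k(U, Q) = 4/3 - Q/6 - U/6 (k(U, Q) = 4/3 - (U + Q)/6 = 4/3 - (Q + U)/6 = 4/3 + (-Q/6 - U/6) = 4/3 - Q/6 - U/6)
D(n) = √(3 + n)
s(m, c) = -4/3 + m + c/3 (s(m, c) = m - (4/3 - c/6 - c/6) = m - (4/3 - c/3) = m + (-4/3 + c/3) = -4/3 + m + c/3)
-19014 + s(-23 - 1*(-25), D(14)/156) = -19014 + (-4/3 + (-23 - 1*(-25)) + (√(3 + 14)/156)/3) = -19014 + (-4/3 + (-23 + 25) + (√17*(1/156))/3) = -19014 + (-4/3 + 2 + (√17/156)/3) = -19014 + (-4/3 + 2 + √17/468) = -19014 + (⅔ + √17/468) = -57040/3 + √17/468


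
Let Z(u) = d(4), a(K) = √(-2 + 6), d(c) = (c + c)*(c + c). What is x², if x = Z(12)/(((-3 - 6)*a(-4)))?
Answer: 1024/81 ≈ 12.642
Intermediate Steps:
d(c) = 4*c² (d(c) = (2*c)*(2*c) = 4*c²)
a(K) = 2 (a(K) = √4 = 2)
Z(u) = 64 (Z(u) = 4*4² = 4*16 = 64)
x = -32/9 (x = 64/(((-3 - 6)*2)) = 64/((-9*2)) = 64/(-18) = 64*(-1/18) = -32/9 ≈ -3.5556)
x² = (-32/9)² = 1024/81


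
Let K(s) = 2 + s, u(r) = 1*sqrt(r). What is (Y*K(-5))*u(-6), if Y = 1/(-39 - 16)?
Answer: 3*I*sqrt(6)/55 ≈ 0.13361*I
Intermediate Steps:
u(r) = sqrt(r)
Y = -1/55 (Y = 1/(-55) = -1/55 ≈ -0.018182)
(Y*K(-5))*u(-6) = (-(2 - 5)/55)*sqrt(-6) = (-1/55*(-3))*(I*sqrt(6)) = 3*(I*sqrt(6))/55 = 3*I*sqrt(6)/55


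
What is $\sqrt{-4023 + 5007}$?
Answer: $2 \sqrt{246} \approx 31.369$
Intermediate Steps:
$\sqrt{-4023 + 5007} = \sqrt{984} = 2 \sqrt{246}$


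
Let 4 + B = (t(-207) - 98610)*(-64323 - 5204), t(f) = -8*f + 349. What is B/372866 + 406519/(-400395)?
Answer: 2689163834339791/149293682070 ≈ 18013.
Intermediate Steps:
t(f) = 349 - 8*f
B = 6716655831 (B = -4 + ((349 - 8*(-207)) - 98610)*(-64323 - 5204) = -4 + ((349 + 1656) - 98610)*(-69527) = -4 + (2005 - 98610)*(-69527) = -4 - 96605*(-69527) = -4 + 6716655835 = 6716655831)
B/372866 + 406519/(-400395) = 6716655831/372866 + 406519/(-400395) = 6716655831*(1/372866) + 406519*(-1/400395) = 6716655831/372866 - 406519/400395 = 2689163834339791/149293682070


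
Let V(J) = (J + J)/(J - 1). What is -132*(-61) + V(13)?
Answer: 48325/6 ≈ 8054.2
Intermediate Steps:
V(J) = 2*J/(-1 + J) (V(J) = (2*J)/(-1 + J) = 2*J/(-1 + J))
-132*(-61) + V(13) = -132*(-61) + 2*13/(-1 + 13) = 8052 + 2*13/12 = 8052 + 2*13*(1/12) = 8052 + 13/6 = 48325/6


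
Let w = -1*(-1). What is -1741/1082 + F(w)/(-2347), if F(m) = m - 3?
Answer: -4083963/2539454 ≈ -1.6082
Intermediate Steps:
w = 1
F(m) = -3 + m
-1741/1082 + F(w)/(-2347) = -1741/1082 + (-3 + 1)/(-2347) = -1741*1/1082 - 2*(-1/2347) = -1741/1082 + 2/2347 = -4083963/2539454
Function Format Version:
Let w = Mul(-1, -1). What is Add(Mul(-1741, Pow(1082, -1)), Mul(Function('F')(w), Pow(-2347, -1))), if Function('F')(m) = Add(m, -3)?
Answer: Rational(-4083963, 2539454) ≈ -1.6082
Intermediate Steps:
w = 1
Function('F')(m) = Add(-3, m)
Add(Mul(-1741, Pow(1082, -1)), Mul(Function('F')(w), Pow(-2347, -1))) = Add(Mul(-1741, Pow(1082, -1)), Mul(Add(-3, 1), Pow(-2347, -1))) = Add(Mul(-1741, Rational(1, 1082)), Mul(-2, Rational(-1, 2347))) = Add(Rational(-1741, 1082), Rational(2, 2347)) = Rational(-4083963, 2539454)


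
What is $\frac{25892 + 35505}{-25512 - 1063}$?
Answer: $- \frac{61397}{26575} \approx -2.3103$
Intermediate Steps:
$\frac{25892 + 35505}{-25512 - 1063} = \frac{61397}{-26575} = 61397 \left(- \frac{1}{26575}\right) = - \frac{61397}{26575}$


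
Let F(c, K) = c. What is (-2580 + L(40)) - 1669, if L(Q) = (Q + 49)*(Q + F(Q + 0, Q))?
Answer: 2871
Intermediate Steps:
L(Q) = 2*Q*(49 + Q) (L(Q) = (Q + 49)*(Q + (Q + 0)) = (49 + Q)*(Q + Q) = (49 + Q)*(2*Q) = 2*Q*(49 + Q))
(-2580 + L(40)) - 1669 = (-2580 + 2*40*(49 + 40)) - 1669 = (-2580 + 2*40*89) - 1669 = (-2580 + 7120) - 1669 = 4540 - 1669 = 2871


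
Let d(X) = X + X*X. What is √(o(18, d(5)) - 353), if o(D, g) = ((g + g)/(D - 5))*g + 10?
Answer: I*√34567/13 ≈ 14.302*I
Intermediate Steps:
d(X) = X + X²
o(D, g) = 10 + 2*g²/(-5 + D) (o(D, g) = ((2*g)/(-5 + D))*g + 10 = (2*g/(-5 + D))*g + 10 = 2*g²/(-5 + D) + 10 = 10 + 2*g²/(-5 + D))
√(o(18, d(5)) - 353) = √(2*(-25 + (5*(1 + 5))² + 5*18)/(-5 + 18) - 353) = √(2*(-25 + (5*6)² + 90)/13 - 353) = √(2*(1/13)*(-25 + 30² + 90) - 353) = √(2*(1/13)*(-25 + 900 + 90) - 353) = √(2*(1/13)*965 - 353) = √(1930/13 - 353) = √(-2659/13) = I*√34567/13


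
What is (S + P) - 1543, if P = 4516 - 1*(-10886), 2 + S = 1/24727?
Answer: 342642040/24727 ≈ 13857.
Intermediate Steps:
S = -49453/24727 (S = -2 + 1/24727 = -49453/24727 ≈ -2.0000)
P = 15402 (P = 4516 + 10886 = 15402)
(S + P) - 1543 = (-49453/24727 + 15402) - 1543 = 380795801/24727 - 1543 = 342642040/24727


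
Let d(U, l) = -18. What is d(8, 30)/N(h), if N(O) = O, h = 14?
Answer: -9/7 ≈ -1.2857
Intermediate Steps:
d(8, 30)/N(h) = -18/14 = -18*1/14 = -9/7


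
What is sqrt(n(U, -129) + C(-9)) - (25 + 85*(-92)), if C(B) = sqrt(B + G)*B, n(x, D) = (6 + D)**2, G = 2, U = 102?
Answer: 7795 + 3*sqrt(1681 - I*sqrt(7)) ≈ 7918.0 - 0.096796*I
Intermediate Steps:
C(B) = B*sqrt(2 + B) (C(B) = sqrt(B + 2)*B = sqrt(2 + B)*B = B*sqrt(2 + B))
sqrt(n(U, -129) + C(-9)) - (25 + 85*(-92)) = sqrt((6 - 129)**2 - 9*sqrt(2 - 9)) - (25 + 85*(-92)) = sqrt((-123)**2 - 9*I*sqrt(7)) - (25 - 7820) = sqrt(15129 - 9*I*sqrt(7)) - 1*(-7795) = sqrt(15129 - 9*I*sqrt(7)) + 7795 = 7795 + sqrt(15129 - 9*I*sqrt(7))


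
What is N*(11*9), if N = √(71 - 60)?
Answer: 99*√11 ≈ 328.35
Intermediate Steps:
N = √11 ≈ 3.3166
N*(11*9) = √11*(11*9) = √11*99 = 99*√11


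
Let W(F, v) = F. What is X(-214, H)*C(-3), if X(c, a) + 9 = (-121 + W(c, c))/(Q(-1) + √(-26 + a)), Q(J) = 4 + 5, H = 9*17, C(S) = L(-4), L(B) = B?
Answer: -5202/23 + 670*√127/23 ≈ 102.11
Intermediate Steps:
C(S) = -4
H = 153
Q(J) = 9
X(c, a) = -9 + (-121 + c)/(9 + √(-26 + a))
X(-214, H)*C(-3) = ((-202 - 214 - 9*√(-26 + 153))/(9 + √(-26 + 153)))*(-4) = ((-202 - 214 - 9*√127)/(9 + √127))*(-4) = ((-416 - 9*√127)/(9 + √127))*(-4) = -4*(-416 - 9*√127)/(9 + √127)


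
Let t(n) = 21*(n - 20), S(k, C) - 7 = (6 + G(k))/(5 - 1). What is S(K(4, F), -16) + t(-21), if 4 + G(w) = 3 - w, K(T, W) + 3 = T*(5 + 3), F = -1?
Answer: -860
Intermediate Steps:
K(T, W) = -3 + 8*T (K(T, W) = -3 + T*(5 + 3) = -3 + T*8 = -3 + 8*T)
G(w) = -1 - w (G(w) = -4 + (3 - w) = -1 - w)
S(k, C) = 33/4 - k/4 (S(k, C) = 7 + (6 + (-1 - k))/(5 - 1) = 7 + (5 - k)/4 = 7 + (5 - k)*(¼) = 7 + (5/4 - k/4) = 33/4 - k/4)
t(n) = -420 + 21*n (t(n) = 21*(-20 + n) = -420 + 21*n)
S(K(4, F), -16) + t(-21) = (33/4 - (-3 + 8*4)/4) + (-420 + 21*(-21)) = (33/4 - (-3 + 32)/4) + (-420 - 441) = (33/4 - ¼*29) - 861 = (33/4 - 29/4) - 861 = 1 - 861 = -860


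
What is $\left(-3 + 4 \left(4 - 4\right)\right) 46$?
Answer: $-138$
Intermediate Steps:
$\left(-3 + 4 \left(4 - 4\right)\right) 46 = \left(-3 + 4 \cdot 0\right) 46 = \left(-3 + 0\right) 46 = \left(-3\right) 46 = -138$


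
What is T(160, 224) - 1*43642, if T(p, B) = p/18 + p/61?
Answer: -23953138/549 ≈ -43631.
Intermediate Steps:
T(p, B) = 79*p/1098 (T(p, B) = p*(1/18) + p*(1/61) = p/18 + p/61 = 79*p/1098)
T(160, 224) - 1*43642 = (79/1098)*160 - 1*43642 = 6320/549 - 43642 = -23953138/549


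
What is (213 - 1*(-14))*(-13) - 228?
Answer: -3179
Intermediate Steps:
(213 - 1*(-14))*(-13) - 228 = (213 + 14)*(-13) - 228 = 227*(-13) - 228 = -2951 - 228 = -3179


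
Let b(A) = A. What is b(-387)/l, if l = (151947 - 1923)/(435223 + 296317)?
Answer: -23592165/12502 ≈ -1887.1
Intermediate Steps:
l = 37506/182885 (l = 150024/731540 = 150024*(1/731540) = 37506/182885 ≈ 0.20508)
b(-387)/l = -387/37506/182885 = -387*182885/37506 = -23592165/12502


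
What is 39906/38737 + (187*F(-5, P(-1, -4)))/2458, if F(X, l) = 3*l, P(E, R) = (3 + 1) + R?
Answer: 39906/38737 ≈ 1.0302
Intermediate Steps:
P(E, R) = 4 + R
39906/38737 + (187*F(-5, P(-1, -4)))/2458 = 39906/38737 + (187*(3*(4 - 4)))/2458 = 39906*(1/38737) + (187*(3*0))*(1/2458) = 39906/38737 + (187*0)*(1/2458) = 39906/38737 + 0*(1/2458) = 39906/38737 + 0 = 39906/38737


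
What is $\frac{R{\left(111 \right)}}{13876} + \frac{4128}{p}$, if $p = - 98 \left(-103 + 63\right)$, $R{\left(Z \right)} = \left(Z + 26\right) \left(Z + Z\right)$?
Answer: $\frac{5515719}{1699810} \approx 3.2449$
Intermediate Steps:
$R{\left(Z \right)} = 2 Z \left(26 + Z\right)$ ($R{\left(Z \right)} = \left(26 + Z\right) 2 Z = 2 Z \left(26 + Z\right)$)
$p = 3920$ ($p = \left(-98\right) \left(-40\right) = 3920$)
$\frac{R{\left(111 \right)}}{13876} + \frac{4128}{p} = \frac{2 \cdot 111 \left(26 + 111\right)}{13876} + \frac{4128}{3920} = 2 \cdot 111 \cdot 137 \cdot \frac{1}{13876} + 4128 \cdot \frac{1}{3920} = 30414 \cdot \frac{1}{13876} + \frac{258}{245} = \frac{15207}{6938} + \frac{258}{245} = \frac{5515719}{1699810}$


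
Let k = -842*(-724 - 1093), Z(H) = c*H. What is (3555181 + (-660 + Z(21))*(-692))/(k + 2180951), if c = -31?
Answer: 4462393/3710865 ≈ 1.2025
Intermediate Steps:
Z(H) = -31*H
k = 1529914 (k = -842*(-1817) = 1529914)
(3555181 + (-660 + Z(21))*(-692))/(k + 2180951) = (3555181 + (-660 - 31*21)*(-692))/(1529914 + 2180951) = (3555181 + (-660 - 651)*(-692))/3710865 = (3555181 - 1311*(-692))*(1/3710865) = (3555181 + 907212)*(1/3710865) = 4462393*(1/3710865) = 4462393/3710865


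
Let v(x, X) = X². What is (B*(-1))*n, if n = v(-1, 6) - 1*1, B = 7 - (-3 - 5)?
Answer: -525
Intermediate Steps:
B = 15 (B = 7 - 1*(-8) = 7 + 8 = 15)
n = 35 (n = 6² - 1*1 = 36 - 1 = 35)
(B*(-1))*n = (15*(-1))*35 = -15*35 = -525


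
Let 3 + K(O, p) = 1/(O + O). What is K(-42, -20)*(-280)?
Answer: 2530/3 ≈ 843.33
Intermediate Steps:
K(O, p) = -3 + 1/(2*O) (K(O, p) = -3 + 1/(O + O) = -3 + 1/(2*O))
K(-42, -20)*(-280) = (-3 + (1/2)/(-42))*(-280) = (-3 + (1/2)*(-1/42))*(-280) = (-3 - 1/84)*(-280) = -253/84*(-280) = 2530/3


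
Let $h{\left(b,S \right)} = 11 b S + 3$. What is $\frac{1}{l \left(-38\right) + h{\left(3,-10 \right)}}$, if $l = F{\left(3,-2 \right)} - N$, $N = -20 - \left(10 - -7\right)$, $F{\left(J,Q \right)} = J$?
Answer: $- \frac{1}{1847} \approx -0.00054142$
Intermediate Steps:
$N = -37$ ($N = -20 - \left(10 + 7\right) = -20 - 17 = -37$)
$h{\left(b,S \right)} = 3 + 11 S b$ ($h{\left(b,S \right)} = 11 S b + 3 = 3 + 11 S b$)
$l = 40$ ($l = 3 - -37 = 3 + 37 = 40$)
$\frac{1}{l \left(-38\right) + h{\left(3,-10 \right)}} = \frac{1}{40 \left(-38\right) + \left(3 + 11 \left(-10\right) 3\right)} = \frac{1}{-1520 + \left(3 - 330\right)} = \frac{1}{-1520 - 327} = \frac{1}{-1847} = - \frac{1}{1847}$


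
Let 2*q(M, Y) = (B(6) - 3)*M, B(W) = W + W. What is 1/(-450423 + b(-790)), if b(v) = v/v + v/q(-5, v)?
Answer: -9/4053482 ≈ -2.2203e-6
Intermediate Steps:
B(W) = 2*W
q(M, Y) = 9*M/2 (q(M, Y) = ((2*6 - 3)*M)/2 = ((12 - 3)*M)/2 = (9*M)/2 = 9*M/2)
b(v) = 1 - 2*v/45 (b(v) = v/v + v/(((9/2)*(-5))) = 1 + v/(-45/2) = 1 + v*(-2/45) = 1 - 2*v/45)
1/(-450423 + b(-790)) = 1/(-450423 + (1 - 2/45*(-790))) = 1/(-450423 + (1 + 316/9)) = 1/(-450423 + 325/9) = 1/(-4053482/9) = -9/4053482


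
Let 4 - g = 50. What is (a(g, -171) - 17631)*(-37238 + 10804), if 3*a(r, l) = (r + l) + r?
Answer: 1405125704/3 ≈ 4.6838e+8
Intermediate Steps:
g = -46 (g = 4 - 1*50 = 4 - 50 = -46)
a(r, l) = l/3 + 2*r/3 (a(r, l) = ((r + l) + r)/3 = ((l + r) + r)/3 = (l + 2*r)/3 = l/3 + 2*r/3)
(a(g, -171) - 17631)*(-37238 + 10804) = (((1/3)*(-171) + (2/3)*(-46)) - 17631)*(-37238 + 10804) = ((-57 - 92/3) - 17631)*(-26434) = (-263/3 - 17631)*(-26434) = -53156/3*(-26434) = 1405125704/3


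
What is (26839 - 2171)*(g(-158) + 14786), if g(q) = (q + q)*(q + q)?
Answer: 2827988856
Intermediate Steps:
g(q) = 4*q² (g(q) = (2*q)*(2*q) = 4*q²)
(26839 - 2171)*(g(-158) + 14786) = (26839 - 2171)*(4*(-158)² + 14786) = 24668*(4*24964 + 14786) = 24668*(99856 + 14786) = 24668*114642 = 2827988856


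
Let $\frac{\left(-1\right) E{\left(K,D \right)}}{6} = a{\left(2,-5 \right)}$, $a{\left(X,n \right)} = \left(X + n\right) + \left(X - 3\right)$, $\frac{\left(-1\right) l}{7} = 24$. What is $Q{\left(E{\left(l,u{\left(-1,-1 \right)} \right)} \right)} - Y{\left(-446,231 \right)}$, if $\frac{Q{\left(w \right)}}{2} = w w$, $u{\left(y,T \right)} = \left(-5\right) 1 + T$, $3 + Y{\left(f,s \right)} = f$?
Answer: $1601$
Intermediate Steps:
$Y{\left(f,s \right)} = -3 + f$
$u{\left(y,T \right)} = -5 + T$
$l = -168$ ($l = \left(-7\right) 24 = -168$)
$a{\left(X,n \right)} = -3 + n + 2 X$ ($a{\left(X,n \right)} = \left(X + n\right) + \left(X - 3\right) = \left(X + n\right) + \left(-3 + X\right) = -3 + n + 2 X$)
$E{\left(K,D \right)} = 24$ ($E{\left(K,D \right)} = - 6 \left(-3 - 5 + 2 \cdot 2\right) = - 6 \left(-3 - 5 + 4\right) = \left(-6\right) \left(-4\right) = 24$)
$Q{\left(w \right)} = 2 w^{2}$ ($Q{\left(w \right)} = 2 w w = 2 w^{2}$)
$Q{\left(E{\left(l,u{\left(-1,-1 \right)} \right)} \right)} - Y{\left(-446,231 \right)} = 2 \cdot 24^{2} - \left(-3 - 446\right) = 2 \cdot 576 - -449 = 1152 + 449 = 1601$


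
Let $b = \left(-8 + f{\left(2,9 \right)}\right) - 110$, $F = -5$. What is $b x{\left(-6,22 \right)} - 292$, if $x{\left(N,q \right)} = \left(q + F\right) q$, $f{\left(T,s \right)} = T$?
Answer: $-43676$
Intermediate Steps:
$x{\left(N,q \right)} = q \left(-5 + q\right)$ ($x{\left(N,q \right)} = \left(q - 5\right) q = \left(-5 + q\right) q = q \left(-5 + q\right)$)
$b = -116$ ($b = \left(-8 + 2\right) - 110 = -6 - 110 = -116$)
$b x{\left(-6,22 \right)} - 292 = - 116 \cdot 22 \left(-5 + 22\right) - 292 = - 116 \cdot 22 \cdot 17 - 292 = \left(-116\right) 374 - 292 = -43384 - 292 = -43676$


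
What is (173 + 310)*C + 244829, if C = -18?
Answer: 236135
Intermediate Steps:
(173 + 310)*C + 244829 = (173 + 310)*(-18) + 244829 = 483*(-18) + 244829 = -8694 + 244829 = 236135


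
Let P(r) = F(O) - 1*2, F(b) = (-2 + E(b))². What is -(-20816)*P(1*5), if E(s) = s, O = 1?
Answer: -20816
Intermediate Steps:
F(b) = (-2 + b)²
P(r) = -1 (P(r) = (-2 + 1)² - 1*2 = (-1)² - 2 = 1 - 2 = -1)
-(-20816)*P(1*5) = -(-20816)*(-1) = -20816*1 = -20816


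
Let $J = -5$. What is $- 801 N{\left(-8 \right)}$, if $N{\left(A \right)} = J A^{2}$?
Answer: $256320$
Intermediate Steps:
$N{\left(A \right)} = - 5 A^{2}$
$- 801 N{\left(-8 \right)} = - 801 \left(- 5 \left(-8\right)^{2}\right) = - 801 \left(\left(-5\right) 64\right) = \left(-801\right) \left(-320\right) = 256320$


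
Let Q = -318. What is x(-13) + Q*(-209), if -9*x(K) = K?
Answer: 598171/9 ≈ 66464.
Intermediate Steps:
x(K) = -K/9
x(-13) + Q*(-209) = -⅑*(-13) - 318*(-209) = 13/9 + 66462 = 598171/9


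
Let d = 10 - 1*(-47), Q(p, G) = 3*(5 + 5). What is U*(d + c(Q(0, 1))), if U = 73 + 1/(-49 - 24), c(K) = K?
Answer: 463536/73 ≈ 6349.8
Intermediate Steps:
Q(p, G) = 30 (Q(p, G) = 3*10 = 30)
d = 57 (d = 10 + 47 = 57)
U = 5328/73 (U = 73 + 1/(-73) = 73 - 1/73 = 5328/73 ≈ 72.986)
U*(d + c(Q(0, 1))) = 5328*(57 + 30)/73 = (5328/73)*87 = 463536/73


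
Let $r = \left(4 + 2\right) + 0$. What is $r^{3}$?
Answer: $216$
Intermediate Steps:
$r = 6$ ($r = 6 + 0 = 6$)
$r^{3} = 6^{3} = 216$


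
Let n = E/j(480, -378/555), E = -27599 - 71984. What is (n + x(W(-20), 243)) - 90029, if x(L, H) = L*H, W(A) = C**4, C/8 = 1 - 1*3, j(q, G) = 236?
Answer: 3737012101/236 ≈ 1.5835e+7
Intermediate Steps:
C = -16 (C = 8*(1 - 1*3) = 8*(1 - 3) = 8*(-2) = -16)
E = -99583
n = -99583/236 ≈ -421.96
W(A) = 65536 (W(A) = (-16)**4 = 65536)
x(L, H) = H*L
(n + x(W(-20), 243)) - 90029 = (-99583/236 + 243*65536) - 90029 = (-99583/236 + 15925248) - 90029 = 3758258945/236 - 90029 = 3737012101/236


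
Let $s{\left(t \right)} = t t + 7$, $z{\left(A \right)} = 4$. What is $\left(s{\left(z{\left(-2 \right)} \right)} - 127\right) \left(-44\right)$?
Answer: $4576$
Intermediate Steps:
$s{\left(t \right)} = 7 + t^{2}$ ($s{\left(t \right)} = t^{2} + 7 = 7 + t^{2}$)
$\left(s{\left(z{\left(-2 \right)} \right)} - 127\right) \left(-44\right) = \left(\left(7 + 4^{2}\right) - 127\right) \left(-44\right) = \left(\left(7 + 16\right) - 127\right) \left(-44\right) = \left(23 - 127\right) \left(-44\right) = \left(-104\right) \left(-44\right) = 4576$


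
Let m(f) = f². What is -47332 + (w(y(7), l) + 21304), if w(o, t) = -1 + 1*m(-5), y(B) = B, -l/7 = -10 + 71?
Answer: -26004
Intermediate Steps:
l = -427 (l = -7*(-10 + 71) = -7*61 = -427)
w(o, t) = 24 (w(o, t) = -1 + 1*(-5)² = -1 + 1*25 = -1 + 25 = 24)
-47332 + (w(y(7), l) + 21304) = -47332 + (24 + 21304) = -47332 + 21328 = -26004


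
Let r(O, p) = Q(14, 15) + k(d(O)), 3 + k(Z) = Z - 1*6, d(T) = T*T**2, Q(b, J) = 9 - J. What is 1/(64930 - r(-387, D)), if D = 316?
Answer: 1/58025548 ≈ 1.7234e-8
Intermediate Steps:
d(T) = T**3
k(Z) = -9 + Z (k(Z) = -3 + (Z - 1*6) = -3 + (Z - 6) = -3 + (-6 + Z) = -9 + Z)
r(O, p) = -15 + O**3 (r(O, p) = (9 - 1*15) + (-9 + O**3) = (9 - 15) + (-9 + O**3) = -6 + (-9 + O**3) = -15 + O**3)
1/(64930 - r(-387, D)) = 1/(64930 - (-15 + (-387)**3)) = 1/(64930 - (-15 - 57960603)) = 1/(64930 - 1*(-57960618)) = 1/(64930 + 57960618) = 1/58025548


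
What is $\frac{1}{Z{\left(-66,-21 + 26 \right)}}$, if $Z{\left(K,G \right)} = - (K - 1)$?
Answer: $\frac{1}{67} \approx 0.014925$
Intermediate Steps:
$Z{\left(K,G \right)} = 1 - K$ ($Z{\left(K,G \right)} = - (-1 + K) = 1 - K$)
$\frac{1}{Z{\left(-66,-21 + 26 \right)}} = \frac{1}{1 - -66} = \frac{1}{1 + 66} = \frac{1}{67}$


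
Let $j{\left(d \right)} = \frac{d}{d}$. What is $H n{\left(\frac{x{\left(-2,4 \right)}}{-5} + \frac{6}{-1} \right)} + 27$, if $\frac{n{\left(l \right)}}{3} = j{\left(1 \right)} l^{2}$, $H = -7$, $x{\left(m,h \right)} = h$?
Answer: $- \frac{23601}{25} \approx -944.04$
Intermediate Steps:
$j{\left(d \right)} = 1$
$n{\left(l \right)} = 3 l^{2}$ ($n{\left(l \right)} = 3 \cdot 1 l^{2} = 3 l^{2}$)
$H n{\left(\frac{x{\left(-2,4 \right)}}{-5} + \frac{6}{-1} \right)} + 27 = - 7 \cdot 3 \left(\frac{4}{-5} + \frac{6}{-1}\right)^{2} + 27 = - 7 \cdot 3 \left(4 \left(- \frac{1}{5}\right) + 6 \left(-1\right)\right)^{2} + 27 = - 7 \cdot 3 \left(- \frac{4}{5} - 6\right)^{2} + 27 = - 7 \cdot 3 \left(- \frac{34}{5}\right)^{2} + 27 = - 7 \cdot 3 \cdot \frac{1156}{25} + 27 = \left(-7\right) \frac{3468}{25} + 27 = - \frac{24276}{25} + 27 = - \frac{23601}{25}$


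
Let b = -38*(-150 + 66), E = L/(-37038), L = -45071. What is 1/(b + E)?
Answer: 37038/118270367 ≈ 0.00031316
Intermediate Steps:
E = 45071/37038 (E = -45071/(-37038) = -45071*(-1/37038) = 45071/37038 ≈ 1.2169)
b = 3192 (b = -38*(-84) = 3192)
1/(b + E) = 1/(3192 + 45071/37038) = 1/(118270367/37038) = 37038/118270367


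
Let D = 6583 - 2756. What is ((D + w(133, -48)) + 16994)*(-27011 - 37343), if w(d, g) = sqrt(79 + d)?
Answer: -1339914634 - 128708*sqrt(53) ≈ -1.3409e+9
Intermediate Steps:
D = 3827
((D + w(133, -48)) + 16994)*(-27011 - 37343) = ((3827 + sqrt(79 + 133)) + 16994)*(-27011 - 37343) = ((3827 + sqrt(212)) + 16994)*(-64354) = ((3827 + 2*sqrt(53)) + 16994)*(-64354) = (20821 + 2*sqrt(53))*(-64354) = -1339914634 - 128708*sqrt(53)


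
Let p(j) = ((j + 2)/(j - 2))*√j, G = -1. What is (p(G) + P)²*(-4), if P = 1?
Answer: -32/9 + 8*I/3 ≈ -3.5556 + 2.6667*I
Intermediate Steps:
p(j) = √j*(2 + j)/(-2 + j) (p(j) = ((2 + j)/(-2 + j))*√j = √j*(2 + j)/(-2 + j))
(p(G) + P)²*(-4) = (√(-1)*(2 - 1)/(-2 - 1) + 1)²*(-4) = (I*1/(-3) + 1)²*(-4) = (I*(-⅓)*1 + 1)²*(-4) = (-I/3 + 1)²*(-4) = (1 - I/3)²*(-4) = -4*(1 - I/3)²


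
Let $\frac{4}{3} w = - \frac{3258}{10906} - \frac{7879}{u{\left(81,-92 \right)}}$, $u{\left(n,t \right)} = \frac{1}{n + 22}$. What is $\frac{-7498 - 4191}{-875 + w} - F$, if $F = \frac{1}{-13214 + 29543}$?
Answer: $\frac{2074977228901}{108547224835965} \approx 0.019116$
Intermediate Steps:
$u{\left(n,t \right)} = \frac{1}{22 + n}$
$w = - \frac{6637969335}{10906}$ ($w = \frac{3 \left(- \frac{3258}{10906} - \frac{7879}{\frac{1}{22 + 81}}\right)}{4} = \frac{3 \left(\left(-3258\right) \frac{1}{10906} - \frac{7879}{\frac{1}{103}}\right)}{4} = \frac{3 \left(- \frac{1629}{5453} - 7879 \frac{1}{\frac{1}{103}}\right)}{4} = \frac{3 \left(- \frac{1629}{5453} - 811537\right)}{4} = \frac{3}{4} \left(- \frac{4425312890}{5453}\right) = - \frac{6637969335}{10906} \approx -6.0865 \cdot 10^{5}$)
$F = \frac{1}{16329} \approx 6.1241 \cdot 10^{-5}$
$\frac{-7498 - 4191}{-875 + w} - F = \frac{-7498 - 4191}{-875 - \frac{6637969335}{10906}} - \frac{1}{16329} = - \frac{11689}{- \frac{6647512085}{10906}} - \frac{1}{16329} = \left(-11689\right) \left(- \frac{10906}{6647512085}\right) - \frac{1}{16329} = \frac{127480234}{6647512085} - \frac{1}{16329} = \frac{2074977228901}{108547224835965}$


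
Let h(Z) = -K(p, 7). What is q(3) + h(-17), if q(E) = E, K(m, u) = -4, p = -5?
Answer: 7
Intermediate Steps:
h(Z) = 4 (h(Z) = -1*(-4) = 4)
q(3) + h(-17) = 3 + 4 = 7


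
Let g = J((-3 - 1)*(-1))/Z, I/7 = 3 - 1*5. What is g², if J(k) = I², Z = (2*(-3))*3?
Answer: 9604/81 ≈ 118.57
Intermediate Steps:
I = -14 (I = 7*(3 - 1*5) = 7*(3 - 5) = 7*(-2) = -14)
Z = -18 (Z = -6*3 = -18)
J(k) = 196 (J(k) = (-14)² = 196)
g = -98/9 (g = 196/(-18) = 196*(-1/18) = -98/9 ≈ -10.889)
g² = (-98/9)² = 9604/81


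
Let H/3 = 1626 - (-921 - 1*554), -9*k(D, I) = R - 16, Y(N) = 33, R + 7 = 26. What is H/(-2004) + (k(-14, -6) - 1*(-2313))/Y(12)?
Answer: 4327585/66132 ≈ 65.439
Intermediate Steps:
R = 19 (R = -7 + 26 = 19)
k(D, I) = -⅓ (k(D, I) = -(19 - 16)/9 = -⅑*3 = -⅓)
H = 9303 (H = 3*(1626 - (-921 - 1*554)) = 3*(1626 - (-921 - 554)) = 3*(1626 - 1*(-1475)) = 3*(1626 + 1475) = 3*3101 = 9303)
H/(-2004) + (k(-14, -6) - 1*(-2313))/Y(12) = 9303/(-2004) + (-⅓ - 1*(-2313))/33 = 9303*(-1/2004) + (-⅓ + 2313)*(1/33) = -3101/668 + (6938/3)*(1/33) = -3101/668 + 6938/99 = 4327585/66132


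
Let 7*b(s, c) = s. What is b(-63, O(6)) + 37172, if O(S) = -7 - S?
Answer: 37163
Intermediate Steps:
b(s, c) = s/7
b(-63, O(6)) + 37172 = (⅐)*(-63) + 37172 = -9 + 37172 = 37163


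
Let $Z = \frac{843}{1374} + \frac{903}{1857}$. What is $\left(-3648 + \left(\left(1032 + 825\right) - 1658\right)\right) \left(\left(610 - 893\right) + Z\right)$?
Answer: $\frac{275641558781}{283502} \approx 9.7227 \cdot 10^{5}$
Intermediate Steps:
$Z = \frac{311797}{283502}$ ($Z = 843 \cdot \frac{1}{1374} + 903 \cdot \frac{1}{1857} = \frac{281}{458} + \frac{301}{619} = \frac{311797}{283502} \approx 1.0998$)
$\left(-3648 + \left(\left(1032 + 825\right) - 1658\right)\right) \left(\left(610 - 893\right) + Z\right) = \left(-3648 + \left(\left(1032 + 825\right) - 1658\right)\right) \left(\left(610 - 893\right) + \frac{311797}{283502}\right) = \left(-3648 + \left(1857 - 1658\right)\right) \left(\left(610 - 893\right) + \frac{311797}{283502}\right) = \left(-3648 + 199\right) \left(-283 + \frac{311797}{283502}\right) = \left(-3449\right) \left(- \frac{79919269}{283502}\right) = \frac{275641558781}{283502}$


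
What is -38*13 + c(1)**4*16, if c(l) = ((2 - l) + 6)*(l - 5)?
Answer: 9834002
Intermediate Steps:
c(l) = (-5 + l)*(8 - l) (c(l) = (8 - l)*(-5 + l) = (-5 + l)*(8 - l))
-38*13 + c(1)**4*16 = -38*13 + (-40 - 1*1**2 + 13*1)**4*16 = -494 + (-40 - 1*1 + 13)**4*16 = -494 + (-40 - 1 + 13)**4*16 = -494 + (-28)**4*16 = -494 + 614656*16 = -494 + 9834496 = 9834002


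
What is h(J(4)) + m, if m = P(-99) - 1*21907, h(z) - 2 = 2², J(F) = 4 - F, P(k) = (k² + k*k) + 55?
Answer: -2244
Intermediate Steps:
P(k) = 55 + 2*k² (P(k) = (k² + k²) + 55 = 2*k² + 55 = 55 + 2*k²)
h(z) = 6 (h(z) = 2 + 2² = 2 + 4 = 6)
m = -2250 (m = (55 + 2*(-99)²) - 1*21907 = (55 + 2*9801) - 21907 = (55 + 19602) - 21907 = 19657 - 21907 = -2250)
h(J(4)) + m = 6 - 2250 = -2244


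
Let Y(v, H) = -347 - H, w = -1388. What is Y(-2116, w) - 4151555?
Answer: -4150514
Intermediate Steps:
Y(-2116, w) - 4151555 = (-347 - 1*(-1388)) - 4151555 = (-347 + 1388) - 4151555 = 1041 - 4151555 = -4150514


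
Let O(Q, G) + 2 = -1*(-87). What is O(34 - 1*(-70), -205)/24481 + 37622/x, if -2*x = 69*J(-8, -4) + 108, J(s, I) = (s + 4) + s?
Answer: 460527391/4406580 ≈ 104.51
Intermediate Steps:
J(s, I) = 4 + 2*s (J(s, I) = (4 + s) + s = 4 + 2*s)
O(Q, G) = 85 (O(Q, G) = -2 - 1*(-87) = -2 + 87 = 85)
x = 360 (x = -(69*(4 + 2*(-8)) + 108)/2 = -(69*(4 - 16) + 108)/2 = -(69*(-12) + 108)/2 = -(-828 + 108)/2 = -1/2*(-720) = 360)
O(34 - 1*(-70), -205)/24481 + 37622/x = 85/24481 + 37622/360 = 85*(1/24481) + 37622*(1/360) = 85/24481 + 18811/180 = 460527391/4406580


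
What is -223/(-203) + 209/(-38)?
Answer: -1787/406 ≈ -4.4015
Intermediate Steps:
-223/(-203) + 209/(-38) = -223*(-1/203) + 209*(-1/38) = 223/203 - 11/2 = -1787/406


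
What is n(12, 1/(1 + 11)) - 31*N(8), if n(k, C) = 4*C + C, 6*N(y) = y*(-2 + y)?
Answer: -2971/12 ≈ -247.58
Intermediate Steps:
N(y) = y*(-2 + y)/6 (N(y) = (y*(-2 + y))/6 = y*(-2 + y)/6)
n(k, C) = 5*C
n(12, 1/(1 + 11)) - 31*N(8) = 5/(1 + 11) - 31*8*(-2 + 8)/6 = 5/12 - 31*8*6/6 = 5*(1/12) - 31*8 = 5/12 - 248 = -2971/12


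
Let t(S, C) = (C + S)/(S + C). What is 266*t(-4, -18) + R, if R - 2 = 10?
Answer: 278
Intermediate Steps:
R = 12 (R = 2 + 10 = 12)
t(S, C) = 1 (t(S, C) = (C + S)/(C + S) = 1)
266*t(-4, -18) + R = 266*1 + 12 = 266 + 12 = 278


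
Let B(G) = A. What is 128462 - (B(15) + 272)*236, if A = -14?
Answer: 67574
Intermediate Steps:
B(G) = -14
128462 - (B(15) + 272)*236 = 128462 - (-14 + 272)*236 = 128462 - 258*236 = 128462 - 1*60888 = 128462 - 60888 = 67574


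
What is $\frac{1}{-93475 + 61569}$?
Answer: $- \frac{1}{31906} \approx -3.1342 \cdot 10^{-5}$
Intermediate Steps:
$\frac{1}{-93475 + 61569} = \frac{1}{-31906} = - \frac{1}{31906}$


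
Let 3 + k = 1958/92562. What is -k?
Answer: 137864/46281 ≈ 2.9788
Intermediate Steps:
k = -137864/46281 (k = -3 + 1958/92562 = -3 + 1958*(1/92562) = -3 + 979/46281 = -137864/46281 ≈ -2.9788)
-k = -1*(-137864/46281) = 137864/46281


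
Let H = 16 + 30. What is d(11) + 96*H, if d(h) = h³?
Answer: 5747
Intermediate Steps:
H = 46
d(11) + 96*H = 11³ + 96*46 = 1331 + 4416 = 5747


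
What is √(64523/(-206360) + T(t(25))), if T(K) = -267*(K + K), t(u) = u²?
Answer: I*√3553143342241570/103180 ≈ 577.71*I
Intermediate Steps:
T(K) = -534*K
√(64523/(-206360) + T(t(25))) = √(64523/(-206360) - 534*25²) = √(64523*(-1/206360) - 534*625) = √(-64523/206360 - 333750) = √(-68872714523/206360) = I*√3553143342241570/103180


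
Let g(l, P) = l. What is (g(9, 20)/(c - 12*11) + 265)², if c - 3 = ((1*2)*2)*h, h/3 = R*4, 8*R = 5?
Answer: 8491396/121 ≈ 70177.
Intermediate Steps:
R = 5/8 (R = (⅛)*5 = 5/8 ≈ 0.62500)
h = 15/2 (h = 3*((5/8)*4) = 3*(5/2) = 15/2 ≈ 7.5000)
c = 33 (c = 3 + ((1*2)*2)*(15/2) = 3 + (2*2)*(15/2) = 3 + 4*(15/2) = 3 + 30 = 33)
(g(9, 20)/(c - 12*11) + 265)² = (9/(33 - 12*11) + 265)² = (9/(33 - 132) + 265)² = (9/(-99) + 265)² = (9*(-1/99) + 265)² = (-1/11 + 265)² = (2914/11)² = 8491396/121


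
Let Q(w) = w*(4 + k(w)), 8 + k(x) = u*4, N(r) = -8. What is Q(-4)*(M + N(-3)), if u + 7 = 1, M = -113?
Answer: -13552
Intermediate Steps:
u = -6 (u = -7 + 1 = -6)
k(x) = -32 (k(x) = -8 - 6*4 = -8 - 24 = -32)
Q(w) = -28*w (Q(w) = w*(4 - 32) = w*(-28) = -28*w)
Q(-4)*(M + N(-3)) = (-28*(-4))*(-113 - 8) = 112*(-121) = -13552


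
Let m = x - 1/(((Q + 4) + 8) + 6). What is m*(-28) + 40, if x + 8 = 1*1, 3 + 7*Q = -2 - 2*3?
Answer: 27336/115 ≈ 237.70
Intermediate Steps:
Q = -11/7 (Q = -3/7 + (-2 - 2*3)/7 = -3/7 + (-2 - 6)/7 = -3/7 + (1/7)*(-8) = -3/7 - 8/7 = -11/7 ≈ -1.5714)
x = -7 (x = -8 + 1*1 = -8 + 1 = -7)
m = -812/115 (m = -7 - 1/(((-11/7 + 4) + 8) + 6) = -7 - 1/((17/7 + 8) + 6) = -7 - 1/(73/7 + 6) = -7 - 1/115/7 = -7 - 1*7/115 = -7 - 7/115 = -812/115 ≈ -7.0609)
m*(-28) + 40 = -812/115*(-28) + 40 = 22736/115 + 40 = 27336/115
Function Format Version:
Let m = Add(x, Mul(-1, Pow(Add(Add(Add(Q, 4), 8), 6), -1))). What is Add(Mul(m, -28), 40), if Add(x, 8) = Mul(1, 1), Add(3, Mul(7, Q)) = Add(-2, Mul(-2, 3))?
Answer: Rational(27336, 115) ≈ 237.70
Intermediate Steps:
Q = Rational(-11, 7) (Q = Add(Rational(-3, 7), Mul(Rational(1, 7), Add(-2, Mul(-2, 3)))) = Add(Rational(-3, 7), Mul(Rational(1, 7), Add(-2, -6))) = Add(Rational(-3, 7), Mul(Rational(1, 7), -8)) = Add(Rational(-3, 7), Rational(-8, 7)) = Rational(-11, 7) ≈ -1.5714)
x = -7 (x = Add(-8, Mul(1, 1)) = Add(-8, 1) = -7)
m = Rational(-812, 115) (m = Add(-7, Mul(-1, Pow(Add(Add(Add(Rational(-11, 7), 4), 8), 6), -1))) = Add(-7, Mul(-1, Pow(Add(Add(Rational(17, 7), 8), 6), -1))) = Add(-7, Mul(-1, Pow(Add(Rational(73, 7), 6), -1))) = Add(-7, Mul(-1, Pow(Rational(115, 7), -1))) = Add(-7, Mul(-1, Rational(7, 115))) = Add(-7, Rational(-7, 115)) = Rational(-812, 115) ≈ -7.0609)
Add(Mul(m, -28), 40) = Add(Mul(Rational(-812, 115), -28), 40) = Add(Rational(22736, 115), 40) = Rational(27336, 115)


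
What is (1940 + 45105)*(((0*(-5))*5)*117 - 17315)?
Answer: -814584175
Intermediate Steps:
(1940 + 45105)*(((0*(-5))*5)*117 - 17315) = 47045*((0*5)*117 - 17315) = 47045*(0*117 - 17315) = 47045*(0 - 17315) = 47045*(-17315) = -814584175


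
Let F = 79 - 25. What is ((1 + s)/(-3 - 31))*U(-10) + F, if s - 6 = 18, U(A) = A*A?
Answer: -332/17 ≈ -19.529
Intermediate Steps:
U(A) = A**2
s = 24 (s = 6 + 18 = 24)
F = 54
((1 + s)/(-3 - 31))*U(-10) + F = ((1 + 24)/(-3 - 31))*(-10)**2 + 54 = (25/(-34))*100 + 54 = (25*(-1/34))*100 + 54 = -25/34*100 + 54 = -1250/17 + 54 = -332/17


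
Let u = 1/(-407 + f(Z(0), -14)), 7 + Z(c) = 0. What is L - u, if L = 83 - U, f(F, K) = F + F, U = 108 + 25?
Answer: -21049/421 ≈ -49.998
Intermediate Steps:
U = 133
Z(c) = -7 (Z(c) = -7 + 0 = -7)
f(F, K) = 2*F
L = -50 (L = 83 - 1*133 = 83 - 133 = -50)
u = -1/421 (u = 1/(-407 + 2*(-7)) = 1/(-407 - 14) = 1/(-421) = -1/421 ≈ -0.0023753)
L - u = -50 - 1*(-1/421) = -50 + 1/421 = -21049/421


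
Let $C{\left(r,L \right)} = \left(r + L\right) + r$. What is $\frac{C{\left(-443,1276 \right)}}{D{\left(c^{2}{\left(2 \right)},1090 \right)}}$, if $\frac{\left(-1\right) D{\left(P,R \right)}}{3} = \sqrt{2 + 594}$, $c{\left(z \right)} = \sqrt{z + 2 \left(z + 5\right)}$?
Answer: $- \frac{65 \sqrt{149}}{149} \approx -5.325$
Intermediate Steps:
$C{\left(r,L \right)} = L + 2 r$ ($C{\left(r,L \right)} = \left(L + r\right) + r = L + 2 r$)
$c{\left(z \right)} = \sqrt{10 + 3 z}$ ($c{\left(z \right)} = \sqrt{z + 2 \left(5 + z\right)} = \sqrt{z + \left(10 + 2 z\right)} = \sqrt{10 + 3 z}$)
$D{\left(P,R \right)} = - 6 \sqrt{149}$ ($D{\left(P,R \right)} = - 3 \sqrt{2 + 594} = - 3 \sqrt{596} = - 3 \cdot 2 \sqrt{149} = - 6 \sqrt{149}$)
$\frac{C{\left(-443,1276 \right)}}{D{\left(c^{2}{\left(2 \right)},1090 \right)}} = \frac{1276 + 2 \left(-443\right)}{\left(-6\right) \sqrt{149}} = \left(1276 - 886\right) \left(- \frac{\sqrt{149}}{894}\right) = 390 \left(- \frac{\sqrt{149}}{894}\right) = - \frac{65 \sqrt{149}}{149}$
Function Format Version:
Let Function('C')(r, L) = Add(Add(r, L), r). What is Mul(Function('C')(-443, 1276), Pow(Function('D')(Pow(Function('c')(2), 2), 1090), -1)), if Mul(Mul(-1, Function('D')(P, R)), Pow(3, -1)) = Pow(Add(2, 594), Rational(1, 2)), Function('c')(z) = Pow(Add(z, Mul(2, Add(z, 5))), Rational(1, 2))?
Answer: Mul(Rational(-65, 149), Pow(149, Rational(1, 2))) ≈ -5.3250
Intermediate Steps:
Function('C')(r, L) = Add(L, Mul(2, r)) (Function('C')(r, L) = Add(Add(L, r), r) = Add(L, Mul(2, r)))
Function('c')(z) = Pow(Add(10, Mul(3, z)), Rational(1, 2)) (Function('c')(z) = Pow(Add(z, Mul(2, Add(5, z))), Rational(1, 2)) = Pow(Add(z, Add(10, Mul(2, z))), Rational(1, 2)) = Pow(Add(10, Mul(3, z)), Rational(1, 2)))
Function('D')(P, R) = Mul(-6, Pow(149, Rational(1, 2))) (Function('D')(P, R) = Mul(-3, Pow(Add(2, 594), Rational(1, 2))) = Mul(-3, Pow(596, Rational(1, 2))) = Mul(-3, Mul(2, Pow(149, Rational(1, 2)))) = Mul(-6, Pow(149, Rational(1, 2))))
Mul(Function('C')(-443, 1276), Pow(Function('D')(Pow(Function('c')(2), 2), 1090), -1)) = Mul(Add(1276, Mul(2, -443)), Pow(Mul(-6, Pow(149, Rational(1, 2))), -1)) = Mul(Add(1276, -886), Mul(Rational(-1, 894), Pow(149, Rational(1, 2)))) = Mul(390, Mul(Rational(-1, 894), Pow(149, Rational(1, 2)))) = Mul(Rational(-65, 149), Pow(149, Rational(1, 2)))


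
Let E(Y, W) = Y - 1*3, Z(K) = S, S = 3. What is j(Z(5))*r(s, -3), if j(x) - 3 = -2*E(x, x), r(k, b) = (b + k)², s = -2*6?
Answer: 675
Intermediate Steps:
Z(K) = 3
s = -12
E(Y, W) = -3 + Y (E(Y, W) = Y - 3 = -3 + Y)
j(x) = 9 - 2*x (j(x) = 3 - 2*(-3 + x) = 3 + (6 - 2*x) = 9 - 2*x)
j(Z(5))*r(s, -3) = (9 - 2*3)*(-3 - 12)² = (9 - 6)*(-15)² = 3*225 = 675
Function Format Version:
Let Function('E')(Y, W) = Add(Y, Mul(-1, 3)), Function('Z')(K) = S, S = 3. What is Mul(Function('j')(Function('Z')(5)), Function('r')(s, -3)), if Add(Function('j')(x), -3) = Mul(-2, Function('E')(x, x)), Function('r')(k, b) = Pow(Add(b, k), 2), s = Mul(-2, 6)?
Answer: 675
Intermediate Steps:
Function('Z')(K) = 3
s = -12
Function('E')(Y, W) = Add(-3, Y) (Function('E')(Y, W) = Add(Y, -3) = Add(-3, Y))
Function('j')(x) = Add(9, Mul(-2, x)) (Function('j')(x) = Add(3, Mul(-2, Add(-3, x))) = Add(3, Add(6, Mul(-2, x))) = Add(9, Mul(-2, x)))
Mul(Function('j')(Function('Z')(5)), Function('r')(s, -3)) = Mul(Add(9, Mul(-2, 3)), Pow(Add(-3, -12), 2)) = Mul(Add(9, -6), Pow(-15, 2)) = Mul(3, 225) = 675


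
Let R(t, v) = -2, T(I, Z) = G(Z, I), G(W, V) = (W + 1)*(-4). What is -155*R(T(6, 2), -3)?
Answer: 310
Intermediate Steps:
G(W, V) = -4 - 4*W (G(W, V) = (1 + W)*(-4) = -4 - 4*W)
T(I, Z) = -4 - 4*Z
-155*R(T(6, 2), -3) = -155*(-2) = 310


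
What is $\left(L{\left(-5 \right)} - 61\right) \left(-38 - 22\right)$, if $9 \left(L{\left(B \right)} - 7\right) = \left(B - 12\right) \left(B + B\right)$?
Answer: $\frac{6320}{3} \approx 2106.7$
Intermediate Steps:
$L{\left(B \right)} = 7 + \frac{2 B \left(-12 + B\right)}{9}$ ($L{\left(B \right)} = 7 + \frac{\left(B - 12\right) \left(B + B\right)}{9} = 7 + \frac{\left(-12 + B\right) 2 B}{9} = 7 + \frac{2 B \left(-12 + B\right)}{9}$)
$\left(L{\left(-5 \right)} - 61\right) \left(-38 - 22\right) = \left(\left(7 - - \frac{40}{3} + \frac{2 \left(-5\right)^{2}}{9}\right) - 61\right) \left(-38 - 22\right) = \left(\left(7 + \frac{40}{3} + \frac{2}{9} \cdot 25\right) - 61\right) \left(-60\right) = \left(\left(7 + \frac{40}{3} + \frac{50}{9}\right) - 61\right) \left(-60\right) = \left(\frac{233}{9} - 61\right) \left(-60\right) = \left(- \frac{316}{9}\right) \left(-60\right) = \frac{6320}{3}$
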